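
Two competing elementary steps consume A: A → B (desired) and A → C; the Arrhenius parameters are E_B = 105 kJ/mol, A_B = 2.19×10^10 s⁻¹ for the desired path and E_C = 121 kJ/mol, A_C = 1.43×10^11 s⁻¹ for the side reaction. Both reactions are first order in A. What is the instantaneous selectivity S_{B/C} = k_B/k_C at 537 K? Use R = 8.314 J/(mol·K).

With equal orders, S_{B/C} = k_B/k_C = (A_B/A_C)·exp[(E_C−E_B)/(RT)].
(E_C−E_B)/(RT) = (121−105)×10³/(8.314×537) = 16000/4465 = 3.584.
k_B/k_C = (2.19×10^10/1.43×10^11)·exp(3.584) = 0.1531 × 36.01 = 5.51.
Since E_B < E_C, lowering the temperature improves selectivity toward B.

5.51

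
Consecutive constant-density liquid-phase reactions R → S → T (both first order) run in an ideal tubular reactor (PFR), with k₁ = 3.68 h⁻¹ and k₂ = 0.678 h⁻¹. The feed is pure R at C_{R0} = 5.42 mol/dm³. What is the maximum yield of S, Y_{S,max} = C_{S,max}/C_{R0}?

0.682

For a first-order series the maximum intermediate yield is C_{S,max}/C_{R0} = (k₁/k₂)^[k₂/(k₂−k₁)].
= (3.68/0.678)^(0.678/(0.678−3.68)) = (5.428)^(-0.2258) = 0.6825.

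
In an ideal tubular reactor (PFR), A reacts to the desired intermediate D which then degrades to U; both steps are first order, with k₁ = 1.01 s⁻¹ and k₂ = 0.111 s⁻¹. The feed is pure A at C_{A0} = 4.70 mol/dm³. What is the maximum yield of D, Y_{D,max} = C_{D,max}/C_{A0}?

Evaluating C_D at τ_opt = ln(k₂/k₁)/(k₂−k₁) gives C_{D,max}/C_{A0} = (k₁/k₂)^[k₂/(k₂−k₁)].
= (1.01/0.111)^(0.111/(0.111−1.01)) = (9.099)^(-0.1235) = 0.7614.

0.761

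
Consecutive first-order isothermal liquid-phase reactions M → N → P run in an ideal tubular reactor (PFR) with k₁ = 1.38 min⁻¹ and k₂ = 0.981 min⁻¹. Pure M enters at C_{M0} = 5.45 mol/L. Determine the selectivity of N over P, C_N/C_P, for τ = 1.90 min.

The intermediate concentration in a first-order A→B→C sequence is C_N = k₁C_{M0}(e^(−k₁τ) − e^(−k₂τ))/(k₂−k₁).
e^(−k₁τ) = e^(−1.38×1.90) = e^(−2.622) = 0.07266; e^(−k₂τ) = e^(−1.864) = 0.1551.
C_N = 1.38×5.45/(0.981−1.38) × (0.07266−0.1551) = (-18.85)×(-0.08241) = 1.553 mol/L.
C_M = C_{M0}e^(−k₁τ) = 0.3960 mol/L, so C_P = C_{M0}−C_M−C_N = 3.501 mol/L; C_N/C_P = 0.444.

0.444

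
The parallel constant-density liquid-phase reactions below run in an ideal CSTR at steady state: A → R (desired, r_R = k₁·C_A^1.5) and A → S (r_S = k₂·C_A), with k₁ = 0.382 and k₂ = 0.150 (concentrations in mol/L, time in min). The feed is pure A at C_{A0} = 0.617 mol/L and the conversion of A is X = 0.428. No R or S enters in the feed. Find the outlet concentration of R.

0.159 mol/L

Exit C_A = C_{A0}(1−X) = 0.617×0.572 = 0.3529 mol/L.
A CSTR operates uniformly at the exit composition, giving r_R = 0.08009 and r_S = 0.05294 (each k·C_A^n at C_A = 0.3529).
Fraction of consumed A going to R: r_R/(r_R+r_S) = 0.6021.
C_R = 0.6021·C_{A0}·X = 0.6021×0.617×0.428 = 0.159 mol/L.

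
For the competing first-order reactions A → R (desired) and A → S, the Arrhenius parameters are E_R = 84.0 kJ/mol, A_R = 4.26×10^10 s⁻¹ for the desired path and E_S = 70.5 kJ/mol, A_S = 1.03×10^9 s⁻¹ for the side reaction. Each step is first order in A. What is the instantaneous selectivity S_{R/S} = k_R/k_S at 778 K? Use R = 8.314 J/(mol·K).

Since both paths have the same order in A, the concentration cancels and S_{R/S} = k_R/k_S = (A_R/A_S)·exp[(E_S−E_R)/(RT)].
(E_S−E_R)/(RT) = (70.5−84.0)×10³/(8.314×778) = -13500/6468 = -2.087.
k_R/k_S = (4.26×10^10/1.03×10^9)·exp(-2.087) = 41.36 × 0.1240 = 5.13.
Since E_R > E_S, raising the temperature improves selectivity toward R.

5.13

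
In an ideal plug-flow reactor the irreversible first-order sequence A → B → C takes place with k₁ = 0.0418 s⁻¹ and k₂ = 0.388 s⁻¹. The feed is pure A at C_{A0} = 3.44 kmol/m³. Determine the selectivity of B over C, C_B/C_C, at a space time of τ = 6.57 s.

Solving the coupled first-order balances gives C_B(τ) = [k₁/(k₂−k₁)]·C_{A0}·(e^(−k₁τ) − e^(−k₂τ)).
e^(−k₁τ) = e^(−0.0418×6.57) = e^(−0.2746) = 0.7599; e^(−k₂τ) = e^(−2.549) = 0.07815.
C_B = 0.0418×3.44/(0.388−0.0418) × (0.7599−0.07815) = 0.4153×0.6817 = 0.2831 kmol/m³.
C_A = C_{A0}e^(−k₁τ) = 2.614 kmol/m³, so C_C = C_{A0}−C_A−C_B = 0.5430 kmol/m³; C_B/C_C = 0.521.

0.521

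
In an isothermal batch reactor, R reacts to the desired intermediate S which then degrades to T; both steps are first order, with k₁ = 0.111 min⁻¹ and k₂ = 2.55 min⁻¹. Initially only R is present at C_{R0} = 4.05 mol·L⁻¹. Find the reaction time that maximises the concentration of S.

1.29 min

For first-order series the maximum of C_S occurs at t_opt = ln(k₂/k₁)/(k₂−k₁).
= ln(2.55/0.111)/(2.55−0.111) = ln(22.97)/2.439 = 3.134/2.439 = 1.29 min.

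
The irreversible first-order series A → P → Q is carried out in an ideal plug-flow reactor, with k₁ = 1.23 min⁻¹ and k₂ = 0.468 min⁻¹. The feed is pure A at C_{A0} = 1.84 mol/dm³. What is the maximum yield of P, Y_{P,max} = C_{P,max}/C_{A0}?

0.552

For a first-order series the maximum intermediate yield is C_{P,max}/C_{A0} = (k₁/k₂)^[k₂/(k₂−k₁)].
= (1.23/0.468)^(0.468/(0.468−1.23)) = (2.628)^(-0.6142) = 0.5524.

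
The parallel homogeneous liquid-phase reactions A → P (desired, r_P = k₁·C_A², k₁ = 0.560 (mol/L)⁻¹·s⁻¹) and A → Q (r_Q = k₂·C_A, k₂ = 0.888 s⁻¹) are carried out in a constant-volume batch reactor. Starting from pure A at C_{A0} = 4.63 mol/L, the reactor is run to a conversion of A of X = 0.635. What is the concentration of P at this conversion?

1.92 mol/L

C_A = C_{A0}(1−X) = 1.690 mol/L.
Along a PFR/batch, dC_Q/dC_A = −r_Q/(r_P+r_Q) = −k₂/(k₂+k₁·C_A).
Integrating from C_{A0} to C_A: C_Q = (0.888/0.560)·ln[(0.888+0.560·4.63)/(0.888+0.560·1.69)] = 1.586·ln(3.481/1.834) = 1.016 mol/L.
Then C_P = (C_{A0}−C_A) − C_Q = 2.940 − 1.016 = 1.924 mol/L.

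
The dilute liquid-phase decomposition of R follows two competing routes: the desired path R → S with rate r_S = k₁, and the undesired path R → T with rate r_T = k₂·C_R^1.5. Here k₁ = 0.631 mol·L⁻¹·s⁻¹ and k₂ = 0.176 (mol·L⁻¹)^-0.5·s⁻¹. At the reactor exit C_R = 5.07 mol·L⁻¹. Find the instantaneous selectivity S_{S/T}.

0.314

S_{S/T} = r_S/r_T = (k₁)/(k₂·C_R^1.5) = (k₁/k₂)·C_R^-1.5.
= (0.631) / (0.176×5.070^1.5) = 0.6310/2.009 = 0.314.
The undesired path is higher order in R, so low C_R (CSTR or dilute feed) favours S.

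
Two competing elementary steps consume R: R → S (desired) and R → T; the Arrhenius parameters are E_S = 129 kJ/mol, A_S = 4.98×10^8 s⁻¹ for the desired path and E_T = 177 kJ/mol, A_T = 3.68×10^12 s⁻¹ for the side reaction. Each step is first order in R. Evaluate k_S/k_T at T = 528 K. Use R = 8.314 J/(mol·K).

With equal orders, S_{S/T} = k_S/k_T = (A_S/A_T)·exp[(E_T−E_S)/(RT)].
(E_T−E_S)/(RT) = (177−129)×10³/(8.314×528) = 48000/4390 = 10.93.
k_S/k_T = (4.98×10^8/3.68×10^12)·exp(10.93) = 1.353×10^-4 × 56076 = 7.59.
Since E_S < E_T, lowering the temperature improves selectivity toward S.

7.59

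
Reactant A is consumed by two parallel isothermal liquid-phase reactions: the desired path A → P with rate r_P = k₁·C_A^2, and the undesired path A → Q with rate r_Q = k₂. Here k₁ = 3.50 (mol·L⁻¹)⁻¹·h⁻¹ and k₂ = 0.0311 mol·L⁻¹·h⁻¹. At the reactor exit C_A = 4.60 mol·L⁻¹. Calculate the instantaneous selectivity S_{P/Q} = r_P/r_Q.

2381

S_{P/Q} = r_P/r_Q = (k₁·C_A^2)/(k₂) = (k₁/k₂)·C_A^2.
= (3.50×4.600^2) / (0.0311) = 74.06/0.03110 = 2381.
Since the desired path is higher order in A, keeping C_A high (PFR or concentrated feed) favours P.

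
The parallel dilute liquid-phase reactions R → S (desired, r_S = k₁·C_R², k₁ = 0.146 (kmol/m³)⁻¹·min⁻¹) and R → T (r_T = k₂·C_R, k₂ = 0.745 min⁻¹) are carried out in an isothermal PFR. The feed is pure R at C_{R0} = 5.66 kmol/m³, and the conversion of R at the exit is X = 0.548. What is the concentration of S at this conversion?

1.37 kmol/m³

C_R = C_{R0}(1−X) = 2.558 kmol/m³.
Along a PFR/batch, dC_T/dC_R = −r_T/(r_S+r_T) = −k₂/(k₂+k₁·C_R).
Integrating from C_{R0} to C_R: C_T = (0.745/0.146)·ln[(0.745+0.146·5.66)/(0.745+0.146·2.56)] = 5.103·ln(1.571/1.119) = 1.735 kmol/m³.
Then C_S = (C_{R0}−C_R) − C_T = 3.102 − 1.735 = 1.367 kmol/m³.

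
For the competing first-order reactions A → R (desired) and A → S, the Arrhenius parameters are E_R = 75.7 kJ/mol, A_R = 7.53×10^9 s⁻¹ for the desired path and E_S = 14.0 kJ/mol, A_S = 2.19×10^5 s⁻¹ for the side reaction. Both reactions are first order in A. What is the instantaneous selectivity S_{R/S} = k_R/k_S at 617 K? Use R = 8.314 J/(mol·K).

Since both paths have the same order in A, the concentration cancels and S_{R/S} = k_R/k_S = (A_R/A_S)·exp[(E_S−E_R)/(RT)].
(E_S−E_R)/(RT) = (14.0−75.7)×10³/(8.314×617) = -61700/5130 = -12.03.
k_R/k_S = (7.53×10^9/2.19×10^5)·exp(-12.03) = 34384 × 5.975×10^-6 = 0.205.
Since E_R > E_S, raising the temperature improves selectivity toward R.

0.205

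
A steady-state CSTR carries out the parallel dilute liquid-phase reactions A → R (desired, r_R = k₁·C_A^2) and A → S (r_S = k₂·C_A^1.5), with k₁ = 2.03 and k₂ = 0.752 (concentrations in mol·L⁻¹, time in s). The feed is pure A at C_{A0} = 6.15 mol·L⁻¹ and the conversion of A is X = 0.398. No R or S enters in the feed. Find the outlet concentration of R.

Exit C_A = C_{A0}(1−X) = 6.15×0.602 = 3.702 mol·L⁻¹.
In a CSTR the entire volume is at exit conditions, so r_R = 2.03×3.702^2 = 27.83 and r_S = 0.752×3.702^1.5 = 5.357.
Fraction of consumed A going to R: r_R/(r_R+r_S) = 0.8386.
C_R = 0.8386·C_{A0}·X = 0.8386×6.15×0.398 = 2.05 mol·L⁻¹.

2.05 mol·L⁻¹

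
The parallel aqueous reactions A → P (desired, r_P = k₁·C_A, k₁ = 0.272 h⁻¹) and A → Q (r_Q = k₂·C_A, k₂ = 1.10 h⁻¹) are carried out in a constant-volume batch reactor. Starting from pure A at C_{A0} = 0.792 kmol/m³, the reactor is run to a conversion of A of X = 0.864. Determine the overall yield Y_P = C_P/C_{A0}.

0.171

C_A = C_{A0}(1−X) = 0.1077 kmol/m³.
Both paths are first order in A, so the instantaneous fraction to P is constant: dC_P/d(−C_A) = k₁/(k₁+k₂) = 0.1983.
C_P = 0.1983·(C_{A0}−C_A) = 0.1983×0.6843 = 0.136 kmol/m³.
Y_P = C_P/C_{A0} = 0.1357/0.792 = 0.171.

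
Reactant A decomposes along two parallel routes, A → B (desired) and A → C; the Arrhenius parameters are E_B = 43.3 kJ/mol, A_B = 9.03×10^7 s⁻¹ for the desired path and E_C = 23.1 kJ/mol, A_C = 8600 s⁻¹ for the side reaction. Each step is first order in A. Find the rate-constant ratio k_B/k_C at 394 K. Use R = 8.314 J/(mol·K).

22.0

Since both paths have the same order in A, the concentration cancels and S_{B/C} = k_B/k_C = (A_B/A_C)·exp[(E_C−E_B)/(RT)].
(E_C−E_B)/(RT) = (23.1−43.3)×10³/(8.314×394) = -20200/3276 = -6.167.
k_B/k_C = (9.03×10^7/8600)·exp(-6.167) = 10500 × 0.002098 = 22.0.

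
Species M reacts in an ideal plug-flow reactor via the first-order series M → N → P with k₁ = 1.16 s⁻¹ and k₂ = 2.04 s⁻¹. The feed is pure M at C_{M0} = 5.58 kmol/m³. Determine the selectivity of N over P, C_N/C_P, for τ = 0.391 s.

Solving the coupled first-order balances gives C_N(τ) = [k₁/(k₂−k₁)]·C_{M0}·(e^(−k₁τ) − e^(−k₂τ)).
e^(−k₁τ) = e^(−1.16×0.391) = e^(−0.4536) = 0.6354; e^(−k₂τ) = e^(−0.7976) = 0.4504.
C_N = 1.16×5.58/(2.04−1.16) × (0.6354−0.4504) = 7.355×0.1850 = 1.361 kmol/m³.
C_M = C_{M0}e^(−k₁τ) = 3.545 kmol/m³, so C_P = C_{M0}−C_M−C_N = 0.6741 kmol/m³; C_N/C_P = 2.02.

2.02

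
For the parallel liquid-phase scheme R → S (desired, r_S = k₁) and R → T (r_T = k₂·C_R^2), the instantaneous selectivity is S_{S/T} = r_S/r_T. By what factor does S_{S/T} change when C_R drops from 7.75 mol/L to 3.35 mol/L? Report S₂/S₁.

5.35

S_{S/T} = (k₁/k₂)·C_R^-2, so S₂/S₁ = (C_{R,2}/C_{R,1})^-2.
= (3.35/7.75)^(-2) = (0.4323)^(-2) = 5.35.
Selectivity toward S rises as C_R falls — low-concentration operation is favoured.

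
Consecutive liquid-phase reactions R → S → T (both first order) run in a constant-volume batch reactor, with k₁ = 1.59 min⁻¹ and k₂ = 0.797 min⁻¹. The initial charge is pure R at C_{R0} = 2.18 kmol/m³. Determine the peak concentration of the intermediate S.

1.09 kmol/m³

At the optimum, C_{S,max}/C_{R0} = (k₁/k₂)^[k₂/(k₂−k₁)].
= (1.59/0.797)^(0.797/(0.797−1.59)) = (1.995)^(-1.005) = 0.4995.
C_{S,max} = 0.4995×2.18 = 1.09 kmol/m³.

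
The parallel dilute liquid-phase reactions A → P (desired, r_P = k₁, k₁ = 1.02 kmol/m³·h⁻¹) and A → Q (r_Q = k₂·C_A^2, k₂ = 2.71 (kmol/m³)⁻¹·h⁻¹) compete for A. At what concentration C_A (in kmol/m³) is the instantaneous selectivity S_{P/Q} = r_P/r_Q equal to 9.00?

0.205 kmol/m³

S_{P/Q} = (k₁/k₂)·C_A^-2 ⇒ C_A = (S·k₂/k₁)^(-0.5).
= (9.00×2.71/1.02)^(-0.5) = (23.91)^(-0.5) = 0.205 kmol/m³.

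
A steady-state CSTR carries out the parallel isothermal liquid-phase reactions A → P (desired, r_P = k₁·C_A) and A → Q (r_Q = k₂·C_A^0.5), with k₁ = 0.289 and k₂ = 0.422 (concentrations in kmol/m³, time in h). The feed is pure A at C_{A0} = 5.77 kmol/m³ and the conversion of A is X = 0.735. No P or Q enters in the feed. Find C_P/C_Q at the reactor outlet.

0.847

Exit C_A = C_{A0}(1−X) = 5.77×0.265 = 1.529 kmol/m³.
A CSTR operates uniformly at the exit composition, giving r_P = 0.4419 and r_Q = 0.5218 (each k·C_A^n at C_A = 1.529).
Overall selectivity = C_P/C_Q = r_Pτ/(r_Qτ) = r_P/r_Q = 0.847.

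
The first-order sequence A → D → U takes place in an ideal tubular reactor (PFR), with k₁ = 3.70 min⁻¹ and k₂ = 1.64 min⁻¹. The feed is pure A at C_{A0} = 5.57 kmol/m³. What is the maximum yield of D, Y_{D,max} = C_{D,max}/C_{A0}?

0.523

Evaluating C_D at τ_opt = ln(k₂/k₁)/(k₂−k₁) gives C_{D,max}/C_{A0} = (k₁/k₂)^[k₂/(k₂−k₁)].
= (3.70/1.64)^(1.64/(1.64−3.70)) = (2.256)^(-0.7961) = 0.5232.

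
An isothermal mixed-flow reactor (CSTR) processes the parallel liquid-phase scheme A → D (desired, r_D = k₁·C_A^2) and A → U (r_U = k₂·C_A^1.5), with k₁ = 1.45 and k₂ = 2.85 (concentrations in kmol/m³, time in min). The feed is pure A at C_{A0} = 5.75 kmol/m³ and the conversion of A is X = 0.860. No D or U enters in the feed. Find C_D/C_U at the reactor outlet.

0.456

Exit C_A = C_{A0}(1−X) = 5.75×0.140 = 0.8050 kmol/m³.
Rates in a CSTR are evaluated at the outlet concentration: r_D = 1.45×0.8050^2 = 0.9396, r_U = 2.85×0.8050^1.5 = 2.058.
Overall selectivity = C_D/C_U = r_Dτ/(r_Uτ) = r_D/r_U = 0.456.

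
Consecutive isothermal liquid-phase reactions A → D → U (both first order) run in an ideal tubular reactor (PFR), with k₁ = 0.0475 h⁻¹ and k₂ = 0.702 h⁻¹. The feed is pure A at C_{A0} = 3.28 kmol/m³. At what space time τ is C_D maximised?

4.11 h

The intermediate peaks when r₁ = r₂, i.e. k₁e^(−k₁τ) = k₂e^(−k₂τ), giving τ_opt = ln(k₂/k₁)/(k₂−k₁).
= ln(0.702/0.0475)/(0.702−0.0475) = ln(14.78)/0.6545 = 2.693/0.6545 = 4.11 h.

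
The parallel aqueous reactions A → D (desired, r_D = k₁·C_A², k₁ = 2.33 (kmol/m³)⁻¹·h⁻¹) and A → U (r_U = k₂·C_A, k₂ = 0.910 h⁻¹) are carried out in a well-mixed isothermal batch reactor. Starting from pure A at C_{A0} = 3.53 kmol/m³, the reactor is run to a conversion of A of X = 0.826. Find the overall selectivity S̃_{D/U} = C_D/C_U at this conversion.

4.48

C_A = C_{A0}(1−X) = 0.6142 kmol/m³.
Along a PFR/batch, dC_U/dC_A = −r_U/(r_D+r_U) = −k₂/(k₂+k₁·C_A).
Integrating from C_{A0} to C_A: C_U = (0.910/2.33)·ln[(0.910+2.33·3.53)/(0.910+2.33·0.614)] = 0.3906·ln(9.135/2.341) = 0.5317 kmol/m³.
Then C_D = (C_{A0}−C_A) − C_U = 2.916 − 0.5317 = 2.384 kmol/m³.
S̃_{D/U} = C_D/C_U = 2.384/0.5317 = 4.48.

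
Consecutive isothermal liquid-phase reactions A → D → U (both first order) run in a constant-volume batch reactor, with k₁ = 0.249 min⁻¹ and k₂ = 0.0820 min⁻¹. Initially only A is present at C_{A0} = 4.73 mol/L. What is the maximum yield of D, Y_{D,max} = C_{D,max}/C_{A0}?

For a first-order series the maximum intermediate yield is C_{D,max}/C_{A0} = (k₁/k₂)^[k₂/(k₂−k₁)].
= (0.249/0.0820)^(0.0820/(0.0820−0.249)) = (3.037)^(-0.4910) = 0.5796.

0.580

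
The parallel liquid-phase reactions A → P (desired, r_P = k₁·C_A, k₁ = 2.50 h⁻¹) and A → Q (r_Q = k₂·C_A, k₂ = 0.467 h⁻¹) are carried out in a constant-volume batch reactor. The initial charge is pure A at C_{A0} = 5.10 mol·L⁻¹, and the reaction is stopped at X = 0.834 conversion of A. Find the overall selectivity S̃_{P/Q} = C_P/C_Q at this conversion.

5.35

C_A = C_{A0}(1−X) = 0.8466 mol·L⁻¹.
Both paths are first order in A, so the instantaneous fraction to P is constant: dC_P/d(−C_A) = k₁/(k₁+k₂) = 0.8426.
C_P = 0.8426·(C_{A0}−C_A) = 0.8426×4.253 = 3.58 mol·L⁻¹.
C_Q = (C_{A0}−C_A)−C_P = 0.6695 mol·L⁻¹; S̃_{P/Q} = 3.584/0.6695 = 5.35.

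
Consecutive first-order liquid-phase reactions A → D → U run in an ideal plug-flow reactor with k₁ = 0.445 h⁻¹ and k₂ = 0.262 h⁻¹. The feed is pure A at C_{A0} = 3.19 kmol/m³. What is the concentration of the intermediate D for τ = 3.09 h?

1.49 kmol/m³

Solving the coupled first-order balances gives C_D(τ) = [k₁/(k₂−k₁)]·C_{A0}·(e^(−k₁τ) − e^(−k₂τ)).
e^(−k₁τ) = e^(−0.445×3.09) = e^(−1.375) = 0.2528; e^(−k₂τ) = e^(−0.8096) = 0.4450.
C_D = 0.445×3.19/(0.262−0.445) × (0.2528−0.4450) = (-7.757)×(-0.1922) = 1.491 kmol/m³.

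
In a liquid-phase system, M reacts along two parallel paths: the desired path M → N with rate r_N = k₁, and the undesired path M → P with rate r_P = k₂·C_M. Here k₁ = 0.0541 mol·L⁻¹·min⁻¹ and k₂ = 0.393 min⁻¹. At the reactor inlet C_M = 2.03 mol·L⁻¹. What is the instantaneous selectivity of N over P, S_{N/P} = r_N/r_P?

0.0678

S_{N/P} = r_N/r_P = (k₁)/(k₂·C_M) = (k₁/k₂)·C_M⁻¹.
= (0.0541) / (0.393×2.030) = 0.05410/0.7978 = 0.0678.
The undesired path is higher order in M, so low C_M (CSTR or dilute feed) favours N.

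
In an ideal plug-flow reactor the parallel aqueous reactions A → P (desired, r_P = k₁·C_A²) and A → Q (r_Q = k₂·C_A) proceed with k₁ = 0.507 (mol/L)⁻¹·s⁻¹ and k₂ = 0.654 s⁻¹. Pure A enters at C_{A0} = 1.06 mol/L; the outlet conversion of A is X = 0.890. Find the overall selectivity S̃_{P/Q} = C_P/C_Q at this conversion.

0.425

C_A = C_{A0}(1−X) = 0.1166 mol/L.
Along a PFR/batch, dC_Q/dC_A = −r_Q/(r_P+r_Q) = −k₂/(k₂+k₁·C_A).
Integrating from C_{A0} to C_A: C_Q = (0.654/0.507)·ln[(0.654+0.507·1.06)/(0.654+0.507·0.117)] = 1.290·ln(1.191/0.7131) = 0.6621 mol/L.
Then C_P = (C_{A0}−C_A) − C_Q = 0.9434 − 0.6621 = 0.2813 mol/L.
S̃_{P/Q} = C_P/C_Q = 0.2813/0.6621 = 0.425.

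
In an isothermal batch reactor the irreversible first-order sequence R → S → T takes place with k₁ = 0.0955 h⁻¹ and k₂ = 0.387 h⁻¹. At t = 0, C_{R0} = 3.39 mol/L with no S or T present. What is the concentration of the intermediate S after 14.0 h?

0.287 mol/L

Solving the coupled first-order balances gives C_S(t) = [k₁/(k₂−k₁)]·C_{R0}·(e^(−k₁t) − e^(−k₂t)).
e^(−k₁t) = e^(−0.0955×14.0) = e^(−1.337) = 0.2626; e^(−k₂t) = e^(−5.418) = 0.004436.
C_S = 0.0955×3.39/(0.387−0.0955) × (0.2626−0.004436) = 1.111×0.2582 = 0.2868 mol/L.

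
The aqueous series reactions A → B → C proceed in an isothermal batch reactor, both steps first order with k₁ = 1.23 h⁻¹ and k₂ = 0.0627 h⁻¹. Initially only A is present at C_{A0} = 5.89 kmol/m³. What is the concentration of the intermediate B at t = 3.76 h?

4.84 kmol/m³

Solving the coupled first-order balances gives C_B(t) = [k₁/(k₂−k₁)]·C_{A0}·(e^(−k₁t) − e^(−k₂t)).
e^(−k₁t) = e^(−1.23×3.76) = e^(−4.625) = 0.009806; e^(−k₂t) = e^(−0.2358) = 0.7900.
C_B = 1.23×5.89/(0.0627−1.23) × (0.009806−0.7900) = (-6.206)×(-0.7802) = 4.842 kmol/m³.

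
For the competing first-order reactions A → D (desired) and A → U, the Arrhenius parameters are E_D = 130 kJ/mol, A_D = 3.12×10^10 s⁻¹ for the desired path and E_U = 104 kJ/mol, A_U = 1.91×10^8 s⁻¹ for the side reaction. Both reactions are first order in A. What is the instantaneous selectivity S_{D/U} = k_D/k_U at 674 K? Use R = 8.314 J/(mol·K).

1.58

With equal orders, S_{D/U} = k_D/k_U = (A_D/A_U)·exp[(E_U−E_D)/(RT)].
(E_U−E_D)/(RT) = (104−130)×10³/(8.314×674) = -26000/5604 = -4.640.
k_D/k_U = (3.12×10^10/1.91×10^8)·exp(-4.640) = 163.4 × 0.009659 = 1.58.
Since E_D > E_U, raising the temperature improves selectivity toward D.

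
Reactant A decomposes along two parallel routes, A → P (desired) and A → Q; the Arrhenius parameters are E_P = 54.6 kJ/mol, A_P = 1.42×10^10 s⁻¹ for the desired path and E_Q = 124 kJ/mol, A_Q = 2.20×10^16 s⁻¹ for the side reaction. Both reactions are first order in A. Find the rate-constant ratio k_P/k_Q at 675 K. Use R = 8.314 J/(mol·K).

k_P/k_Q = (A_P/A_Q)·exp[−(E_P−E_Q)/(RT)] = (A_P/A_Q)·exp[(E_Q−E_P)/(RT)].
(E_Q−E_P)/(RT) = (124−54.6)×10³/(8.314×675) = 69400/5612 = 12.37.
k_P/k_Q = (1.42×10^10/2.20×10^16)·exp(12.37) = 6.455×10^-7 × 2.348×10^5 = 0.152.

0.152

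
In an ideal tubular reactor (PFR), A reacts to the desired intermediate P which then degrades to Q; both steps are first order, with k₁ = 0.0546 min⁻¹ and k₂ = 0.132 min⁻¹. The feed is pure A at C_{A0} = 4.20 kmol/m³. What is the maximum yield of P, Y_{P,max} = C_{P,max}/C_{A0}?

0.222

At the optimum, C_{P,max}/C_{A0} = (k₁/k₂)^[k₂/(k₂−k₁)].
= (0.0546/0.132)^(0.132/(0.132−0.0546)) = (0.4136)^(1.705) = 0.2219.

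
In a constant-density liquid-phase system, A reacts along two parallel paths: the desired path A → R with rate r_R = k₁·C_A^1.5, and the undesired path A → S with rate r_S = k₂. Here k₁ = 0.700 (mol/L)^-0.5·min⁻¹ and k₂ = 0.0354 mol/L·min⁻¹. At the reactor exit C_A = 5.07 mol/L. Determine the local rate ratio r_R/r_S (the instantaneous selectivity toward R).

226

S_{R/S} = r_R/r_S = (k₁·C_A^1.5)/(k₂) = (k₁/k₂)·C_A^1.5.
= (0.700×5.070^1.5) / (0.0354) = 7.991/0.03540 = 226.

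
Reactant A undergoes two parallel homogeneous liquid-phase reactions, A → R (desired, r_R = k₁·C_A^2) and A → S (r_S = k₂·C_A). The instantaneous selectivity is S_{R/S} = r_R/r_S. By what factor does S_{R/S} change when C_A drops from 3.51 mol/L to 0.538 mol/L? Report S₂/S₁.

0.153

S_{R/S} = (k₁/k₂)·C_A, so S₂/S₁ = (C_{A,2}/C_{A,1}).
= 0.538/3.51 = 0.153.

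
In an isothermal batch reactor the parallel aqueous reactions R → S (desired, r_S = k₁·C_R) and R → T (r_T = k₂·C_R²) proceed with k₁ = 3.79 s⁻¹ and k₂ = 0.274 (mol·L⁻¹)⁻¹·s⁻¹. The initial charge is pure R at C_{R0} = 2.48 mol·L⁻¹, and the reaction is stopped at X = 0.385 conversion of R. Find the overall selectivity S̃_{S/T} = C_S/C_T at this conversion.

6.92

C_R = C_{R0}(1−X) = 1.525 mol·L⁻¹.
Along a PFR/batch, dC_S/dC_R = −r_S/(r_S+r_T) = −k₁/(k₁+k₂·C_R).
Integrating from C_{R0} to C_R: C_S = (3.79/0.274)·ln[(3.79+0.274·2.48)/(3.79+0.274·1.53)] = 13.83·ln(4.470/4.208) = 0.8343 mol·L⁻¹.
C_T = (C_{R0}−C_R)−C_S = 0.1205 mol·L⁻¹; S̃_{S/T} = 0.8343/0.1205 = 6.92.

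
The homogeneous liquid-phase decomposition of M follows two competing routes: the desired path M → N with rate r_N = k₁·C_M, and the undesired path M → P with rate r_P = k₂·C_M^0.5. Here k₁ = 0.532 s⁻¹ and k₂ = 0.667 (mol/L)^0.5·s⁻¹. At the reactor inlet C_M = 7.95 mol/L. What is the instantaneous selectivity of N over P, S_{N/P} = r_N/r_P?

2.25

S_{N/P} = r_N/r_P = (k₁·C_M)/(k₂·C_M^0.5) = (k₁/k₂)·C_M^0.5.
= (0.532×7.950) / (0.667×7.950^0.5) = 4.229/1.881 = 2.25.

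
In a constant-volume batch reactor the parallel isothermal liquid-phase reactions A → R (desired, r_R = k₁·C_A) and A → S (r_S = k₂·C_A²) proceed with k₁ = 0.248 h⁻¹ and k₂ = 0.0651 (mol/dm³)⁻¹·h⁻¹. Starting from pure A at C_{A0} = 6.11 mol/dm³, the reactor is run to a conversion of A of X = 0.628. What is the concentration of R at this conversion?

C_A = C_{A0}(1−X) = 2.273 mol/dm³.
Along a PFR/batch, dC_R/dC_A = −r_R/(r_R+r_S) = −k₁/(k₁+k₂·C_A).
Integrating from C_{A0} to C_A: C_R = (0.248/0.0651)·ln[(0.248+0.0651·6.11)/(0.248+0.0651·2.27)] = 3.810·ln(0.6458/0.3960) = 1.863 mol/dm³.

1.86 mol/dm³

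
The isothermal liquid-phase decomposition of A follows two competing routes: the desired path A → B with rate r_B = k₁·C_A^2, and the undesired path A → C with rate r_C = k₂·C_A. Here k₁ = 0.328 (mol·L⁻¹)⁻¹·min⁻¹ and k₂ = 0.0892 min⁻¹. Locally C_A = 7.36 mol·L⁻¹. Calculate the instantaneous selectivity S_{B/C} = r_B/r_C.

S_{B/C} = r_B/r_C = (k₁·C_A^2)/(k₂·C_A) = (k₁/k₂)·C_A.
= (0.328×7.360^2) / (0.0892×7.360) = 17.77/0.6565 = 27.1.
Since the desired path is higher order in A, keeping C_A high (PFR or concentrated feed) favours B.

27.1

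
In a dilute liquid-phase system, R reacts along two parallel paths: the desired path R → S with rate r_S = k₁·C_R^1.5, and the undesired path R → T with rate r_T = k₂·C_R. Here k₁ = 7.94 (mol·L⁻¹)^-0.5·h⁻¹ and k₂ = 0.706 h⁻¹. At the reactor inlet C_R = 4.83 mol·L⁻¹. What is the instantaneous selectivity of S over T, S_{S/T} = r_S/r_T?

S_{S/T} = r_S/r_T = (k₁·C_R^1.5)/(k₂·C_R) = (k₁/k₂)·C_R^0.5.
= (7.94×4.830^1.5) / (0.706×4.830) = 84.28/3.410 = 24.7.

24.7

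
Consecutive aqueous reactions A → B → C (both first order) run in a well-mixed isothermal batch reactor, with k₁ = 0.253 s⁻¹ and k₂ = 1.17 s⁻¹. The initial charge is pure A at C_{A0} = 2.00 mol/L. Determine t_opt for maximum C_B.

For first-order series the maximum of C_B occurs at t_opt = ln(k₂/k₁)/(k₂−k₁).
= ln(1.17/0.253)/(1.17−0.253) = ln(4.625)/0.9170 = 1.531/0.9170 = 1.67 s.

1.67 s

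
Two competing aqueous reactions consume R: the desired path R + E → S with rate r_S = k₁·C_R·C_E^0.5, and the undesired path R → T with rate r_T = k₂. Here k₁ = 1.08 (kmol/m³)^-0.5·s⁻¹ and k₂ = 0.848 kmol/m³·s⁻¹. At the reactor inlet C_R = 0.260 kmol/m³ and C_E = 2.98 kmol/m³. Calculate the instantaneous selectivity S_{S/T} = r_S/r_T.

0.572

S_{S/T} = r_S/r_T = (k₁·C_R·C_E^0.5)/(k₂) = (k₁/k₂)·C_R·C_E^0.5.
= (1.08×0.2600×2.980^0.5) / (0.848) = 0.4847/0.8480 = 0.572.
Since the desired path is higher order in R, keeping C_R high (PFR or concentrated feed) favours S.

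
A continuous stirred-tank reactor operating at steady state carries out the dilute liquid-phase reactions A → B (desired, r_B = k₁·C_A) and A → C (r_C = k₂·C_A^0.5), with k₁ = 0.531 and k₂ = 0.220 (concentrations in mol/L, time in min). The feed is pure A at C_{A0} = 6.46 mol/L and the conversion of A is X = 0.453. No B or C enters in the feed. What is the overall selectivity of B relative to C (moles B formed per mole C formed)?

4.54

Exit C_A = C_{A0}(1−X) = 6.46×0.547 = 3.534 mol/L.
Rates in a CSTR are evaluated at the outlet concentration: r_B = 0.531×3.534 = 1.876, r_C = 0.220×3.534^0.5 = 0.4136.
Overall selectivity = C_B/C_C = r_Bτ/(r_Cτ) = r_B/r_C = 4.54.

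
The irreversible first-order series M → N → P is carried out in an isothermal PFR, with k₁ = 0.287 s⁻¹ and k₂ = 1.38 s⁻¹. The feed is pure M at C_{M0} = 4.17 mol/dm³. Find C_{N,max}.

0.574 mol/dm³

At the optimum, C_{N,max}/C_{M0} = (k₁/k₂)^[k₂/(k₂−k₁)].
= (0.287/1.38)^(1.38/(1.38−0.287)) = (0.2080)^(1.263) = 0.1377.
C_{N,max} = 0.1377×4.17 = 0.574 mol/dm³.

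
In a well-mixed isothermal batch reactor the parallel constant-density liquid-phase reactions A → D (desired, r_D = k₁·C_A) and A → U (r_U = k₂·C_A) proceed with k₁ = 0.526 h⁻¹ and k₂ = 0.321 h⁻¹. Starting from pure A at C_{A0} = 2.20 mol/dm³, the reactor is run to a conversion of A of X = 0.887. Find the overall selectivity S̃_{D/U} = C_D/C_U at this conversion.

1.64

C_A = C_{A0}(1−X) = 0.2486 mol/dm³.
Both paths are first order in A, so the instantaneous fraction to D is constant: dC_D/d(−C_A) = k₁/(k₁+k₂) = 0.6210.
C_D = 0.6210·(C_{A0}−C_A) = 0.6210×1.951 = 1.21 mol/dm³.
C_U = (C_{A0}−C_A)−C_D = 0.7396 mol/dm³; S̃_{D/U} = 1.212/0.7396 = 1.64.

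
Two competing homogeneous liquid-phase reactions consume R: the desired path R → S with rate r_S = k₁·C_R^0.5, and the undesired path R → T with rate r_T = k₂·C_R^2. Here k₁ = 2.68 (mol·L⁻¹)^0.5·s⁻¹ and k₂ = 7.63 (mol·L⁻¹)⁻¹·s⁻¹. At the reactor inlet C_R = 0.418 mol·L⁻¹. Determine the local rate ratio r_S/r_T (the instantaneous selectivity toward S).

1.30

S_{S/T} = r_S/r_T = (k₁·C_R^0.5)/(k₂·C_R^2) = (k₁/k₂)·C_R^-1.5.
= (2.68×0.4180^0.5) / (7.63×0.4180^2) = 1.733/1.333 = 1.30.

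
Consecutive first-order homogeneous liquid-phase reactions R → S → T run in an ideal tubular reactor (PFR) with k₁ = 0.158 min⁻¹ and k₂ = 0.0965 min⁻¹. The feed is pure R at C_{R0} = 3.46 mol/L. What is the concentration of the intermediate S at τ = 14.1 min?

1.32 mol/L

Solving the coupled first-order balances gives C_S(τ) = [k₁/(k₂−k₁)]·C_{R0}·(e^(−k₁τ) − e^(−k₂τ)).
e^(−k₁τ) = e^(−0.158×14.1) = e^(−2.228) = 0.1078; e^(−k₂τ) = e^(−1.361) = 0.2565.
C_S = 0.158×3.46/(0.0965−0.158) × (0.1078−0.2565) = (-8.889)×(-0.1487) = 1.322 mol/L.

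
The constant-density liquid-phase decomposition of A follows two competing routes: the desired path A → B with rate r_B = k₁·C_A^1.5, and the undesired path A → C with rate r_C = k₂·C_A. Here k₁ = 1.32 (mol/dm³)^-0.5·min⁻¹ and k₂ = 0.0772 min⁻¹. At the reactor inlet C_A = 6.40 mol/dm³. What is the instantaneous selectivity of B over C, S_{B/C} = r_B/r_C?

43.3

S_{B/C} = r_B/r_C = (k₁·C_A^1.5)/(k₂·C_A) = (k₁/k₂)·C_A^0.5.
= (1.32×6.400^1.5) / (0.0772×6.400) = 21.37/0.4941 = 43.3.
Since the desired path is higher order in A, keeping C_A high (PFR or concentrated feed) favours B.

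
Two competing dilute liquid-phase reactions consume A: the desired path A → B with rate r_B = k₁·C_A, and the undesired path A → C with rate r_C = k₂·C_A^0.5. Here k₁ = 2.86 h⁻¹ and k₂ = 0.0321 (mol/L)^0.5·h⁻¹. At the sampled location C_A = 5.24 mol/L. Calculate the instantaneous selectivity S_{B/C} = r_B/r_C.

S_{B/C} = r_B/r_C = (k₁·C_A)/(k₂·C_A^0.5) = (k₁/k₂)·C_A^0.5.
= (2.86×5.240) / (0.0321×5.240^0.5) = 14.99/0.07348 = 204.

204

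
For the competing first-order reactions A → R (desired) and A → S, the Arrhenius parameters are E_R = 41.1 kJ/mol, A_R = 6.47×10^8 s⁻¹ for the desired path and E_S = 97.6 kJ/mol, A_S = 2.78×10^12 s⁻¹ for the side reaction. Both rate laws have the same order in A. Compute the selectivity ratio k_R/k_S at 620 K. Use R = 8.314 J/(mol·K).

13.4

Since both paths have the same order in A, the concentration cancels and S_{R/S} = k_R/k_S = (A_R/A_S)·exp[(E_S−E_R)/(RT)].
(E_S−E_R)/(RT) = (97.6−41.1)×10³/(8.314×620) = 56500/5155 = 10.96.
k_R/k_S = (6.47×10^8/2.78×10^12)·exp(10.96) = 2.327×10^-4 × 57579 = 13.4.
Since E_R < E_S, lowering the temperature improves selectivity toward R.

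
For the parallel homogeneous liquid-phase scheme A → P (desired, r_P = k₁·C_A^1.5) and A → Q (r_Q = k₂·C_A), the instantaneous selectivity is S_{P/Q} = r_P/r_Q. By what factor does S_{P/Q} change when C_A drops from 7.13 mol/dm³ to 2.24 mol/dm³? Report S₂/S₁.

S_{P/Q} = (k₁/k₂)·C_A^0.5, so S₂/S₁ = (C_{A,2}/C_{A,1})^0.5.
= (2.24/7.13)^0.5 = (0.3142)^0.5 = 0.561.

0.561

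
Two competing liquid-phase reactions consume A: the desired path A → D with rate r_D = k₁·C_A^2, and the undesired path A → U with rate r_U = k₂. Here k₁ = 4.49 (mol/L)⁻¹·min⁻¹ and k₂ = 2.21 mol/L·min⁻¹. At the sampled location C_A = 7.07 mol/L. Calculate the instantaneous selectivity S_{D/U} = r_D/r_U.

102

S_{D/U} = r_D/r_U = (k₁·C_A^2)/(k₂) = (k₁/k₂)·C_A^2.
= (4.49×7.070^2) / (2.21) = 224.4/2.210 = 102.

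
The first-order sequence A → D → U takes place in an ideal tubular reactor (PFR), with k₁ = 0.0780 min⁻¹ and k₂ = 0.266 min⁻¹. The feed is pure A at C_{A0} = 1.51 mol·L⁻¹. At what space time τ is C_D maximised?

6.53 min

Setting dC_D/dτ = 0 gives τ_opt = ln(k₂/k₁)/(k₂−k₁).
= ln(0.266/0.0780)/(0.266−0.0780) = ln(3.410)/0.1880 = 1.227/0.1880 = 6.53 min.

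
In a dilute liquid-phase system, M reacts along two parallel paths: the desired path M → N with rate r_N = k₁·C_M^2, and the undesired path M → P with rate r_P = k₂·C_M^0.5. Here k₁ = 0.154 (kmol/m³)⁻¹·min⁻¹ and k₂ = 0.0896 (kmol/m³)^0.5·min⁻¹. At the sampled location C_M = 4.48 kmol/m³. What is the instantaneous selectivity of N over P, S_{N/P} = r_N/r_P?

16.3

S_{N/P} = r_N/r_P = (k₁·C_M^2)/(k₂·C_M^0.5) = (k₁/k₂)·C_M^1.5.
= (0.154×4.480^2) / (0.0896×4.480^0.5) = 3.091/0.1896 = 16.3.
Since the desired path is higher order in M, keeping C_M high (PFR or concentrated feed) favours N.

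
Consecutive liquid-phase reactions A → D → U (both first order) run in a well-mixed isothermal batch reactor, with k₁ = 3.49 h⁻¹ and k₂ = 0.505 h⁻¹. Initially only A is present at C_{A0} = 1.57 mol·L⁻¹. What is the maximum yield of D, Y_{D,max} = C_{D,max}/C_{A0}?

Evaluating C_D at t_opt = ln(k₂/k₁)/(k₂−k₁) gives C_{D,max}/C_{A0} = (k₁/k₂)^[k₂/(k₂−k₁)].
= (3.49/0.505)^(0.505/(0.505−3.49)) = (6.911)^(-0.1692) = 0.7211.

0.721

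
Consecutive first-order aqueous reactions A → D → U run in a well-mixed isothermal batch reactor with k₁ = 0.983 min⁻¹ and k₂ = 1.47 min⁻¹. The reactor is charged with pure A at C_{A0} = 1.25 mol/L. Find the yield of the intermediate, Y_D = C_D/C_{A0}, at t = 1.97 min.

Solving the coupled first-order balances gives C_D(t) = [k₁/(k₂−k₁)]·C_{A0}·(e^(−k₁t) − e^(−k₂t)).
e^(−k₁t) = e^(−0.983×1.97) = e^(−1.937) = 0.1442; e^(−k₂t) = e^(−2.896) = 0.05525.
C_D = 0.983×1.25/(1.47−0.983) × (0.1442−0.05525) = 2.523×0.08896 = 0.2244 mol/L.
Y_D = C_D/C_{A0} = 0.2244/1.25 = 0.180.

0.180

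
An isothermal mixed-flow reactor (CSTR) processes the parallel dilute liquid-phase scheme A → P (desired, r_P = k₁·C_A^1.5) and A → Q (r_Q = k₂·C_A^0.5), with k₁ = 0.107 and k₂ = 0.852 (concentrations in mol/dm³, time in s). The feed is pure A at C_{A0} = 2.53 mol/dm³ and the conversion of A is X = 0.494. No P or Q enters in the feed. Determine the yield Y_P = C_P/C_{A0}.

0.0684

Exit C_A = C_{A0}(1−X) = 2.53×0.506 = 1.280 mol/dm³.
In a CSTR the entire volume is at exit conditions, so r_P = 0.107×1.280^1.5 = 0.1550 and r_Q = 0.852×1.280^0.5 = 0.9640.
Fraction of consumed A going to P: r_P/(r_P+r_Q) = 0.1385.
C_P = 0.1385·C_{A0}·X = 0.1385×2.53×0.494 = 0.173 mol/dm³; Y_P = C_P/C_{A0} = 0.0684.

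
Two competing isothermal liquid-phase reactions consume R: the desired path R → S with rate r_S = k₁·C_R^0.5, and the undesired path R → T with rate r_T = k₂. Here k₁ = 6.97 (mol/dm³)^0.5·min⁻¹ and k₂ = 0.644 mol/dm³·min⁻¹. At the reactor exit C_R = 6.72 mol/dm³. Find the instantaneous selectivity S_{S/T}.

S_{S/T} = r_S/r_T = (k₁·C_R^0.5)/(k₂) = (k₁/k₂)·C_R^0.5.
= (6.97×6.720^0.5) / (0.644) = 18.07/0.6440 = 28.1.

28.1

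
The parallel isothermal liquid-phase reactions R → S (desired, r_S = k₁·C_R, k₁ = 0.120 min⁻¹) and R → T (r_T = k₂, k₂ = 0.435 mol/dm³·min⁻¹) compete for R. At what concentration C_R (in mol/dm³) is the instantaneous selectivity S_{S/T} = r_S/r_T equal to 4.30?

S_{S/T} = (k₁/k₂)·C_R ⇒ C_R = S·k₂/k₁.
= 4.30×0.435/0.120 = 15.6 mol/dm³.

15.6 mol/dm³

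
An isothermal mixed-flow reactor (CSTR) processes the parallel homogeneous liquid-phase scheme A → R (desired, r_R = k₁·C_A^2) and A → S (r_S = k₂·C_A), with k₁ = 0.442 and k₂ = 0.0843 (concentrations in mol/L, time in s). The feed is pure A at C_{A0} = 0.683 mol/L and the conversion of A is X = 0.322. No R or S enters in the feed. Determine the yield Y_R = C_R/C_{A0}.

0.228

Exit C_A = C_{A0}(1−X) = 0.683×0.678 = 0.4631 mol/L.
Rates in a CSTR are evaluated at the outlet concentration: r_R = 0.442×0.4631^2 = 0.09478, r_S = 0.0843×0.4631 = 0.03904.
Fraction of consumed A going to R: r_R/(r_R+r_S) = 0.7083.
C_R = 0.7083·C_{A0}·X = 0.7083×0.683×0.322 = 0.156 mol/L; Y_R = C_R/C_{A0} = 0.228.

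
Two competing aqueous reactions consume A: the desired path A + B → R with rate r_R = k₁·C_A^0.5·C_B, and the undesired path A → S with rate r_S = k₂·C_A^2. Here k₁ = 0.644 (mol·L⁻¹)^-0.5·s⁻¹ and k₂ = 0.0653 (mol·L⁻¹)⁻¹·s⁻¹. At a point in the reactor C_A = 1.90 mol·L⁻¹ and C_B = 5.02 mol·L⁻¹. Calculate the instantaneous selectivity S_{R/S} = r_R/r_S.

S_{R/S} = r_R/r_S = (k₁·C_A^0.5·C_B)/(k₂·C_A^2) = (k₁/k₂)·C_A^-1.5·C_B.
= (0.644×1.900^0.5×5.020) / (0.0653×1.900^2) = 4.456/0.2357 = 18.9.

18.9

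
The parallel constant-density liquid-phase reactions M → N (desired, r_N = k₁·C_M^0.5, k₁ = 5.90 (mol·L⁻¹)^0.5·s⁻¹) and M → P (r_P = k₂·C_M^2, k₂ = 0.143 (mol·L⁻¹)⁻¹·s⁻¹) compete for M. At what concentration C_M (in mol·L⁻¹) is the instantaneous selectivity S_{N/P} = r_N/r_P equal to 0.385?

S_{N/P} = (k₁/k₂)·C_M^-1.5 ⇒ C_M = (S·k₂/k₁)^(1/(-1.5)).
= (0.385×0.143/5.90)^(-0.6667) = (0.009331)^(-0.6667) = 22.6 mol·L⁻¹.

22.6 mol·L⁻¹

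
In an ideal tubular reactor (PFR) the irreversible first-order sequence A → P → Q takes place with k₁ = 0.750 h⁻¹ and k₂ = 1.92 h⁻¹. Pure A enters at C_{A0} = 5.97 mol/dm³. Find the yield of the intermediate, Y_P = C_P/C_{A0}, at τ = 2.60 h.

0.0868

The intermediate concentration in a first-order A→B→C sequence is C_P = k₁C_{A0}(e^(−k₁τ) − e^(−k₂τ))/(k₂−k₁).
e^(−k₁τ) = e^(−0.750×2.60) = e^(−1.950) = 0.1423; e^(−k₂τ) = e^(−4.992) = 0.006792.
C_P = 0.750×5.97/(1.92−0.750) × (0.1423−0.006792) = 3.827×0.1355 = 0.5185 mol/dm³.
Y_P = C_P/C_{A0} = 0.5185/5.97 = 0.0868.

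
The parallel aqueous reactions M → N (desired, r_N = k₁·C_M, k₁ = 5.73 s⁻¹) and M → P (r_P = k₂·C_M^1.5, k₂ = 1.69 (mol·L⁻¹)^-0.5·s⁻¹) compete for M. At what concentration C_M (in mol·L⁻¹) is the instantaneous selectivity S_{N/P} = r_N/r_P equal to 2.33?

S_{N/P} = (k₁/k₂)·C_M^-0.5 ⇒ C_M = (S·k₂/k₁)^(-2).
= (2.33×1.69/5.73)^(-2) = (0.6872)^(-2) = 2.12 mol·L⁻¹.

2.12 mol·L⁻¹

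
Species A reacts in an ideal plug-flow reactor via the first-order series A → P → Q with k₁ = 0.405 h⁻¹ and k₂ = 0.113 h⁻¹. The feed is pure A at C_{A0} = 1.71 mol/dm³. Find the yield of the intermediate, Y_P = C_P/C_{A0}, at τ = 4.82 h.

0.608

The intermediate concentration in a first-order A→B→C sequence is C_P = k₁C_{A0}(e^(−k₁τ) − e^(−k₂τ))/(k₂−k₁).
e^(−k₁τ) = e^(−0.405×4.82) = e^(−1.952) = 0.1420; e^(−k₂τ) = e^(−0.5447) = 0.5800.
C_P = 0.405×1.71/(0.113−0.405) × (0.1420−0.5800) = (-2.372)×(-0.4381) = 1.039 mol/dm³.
Y_P = C_P/C_{A0} = 1.039/1.71 = 0.608.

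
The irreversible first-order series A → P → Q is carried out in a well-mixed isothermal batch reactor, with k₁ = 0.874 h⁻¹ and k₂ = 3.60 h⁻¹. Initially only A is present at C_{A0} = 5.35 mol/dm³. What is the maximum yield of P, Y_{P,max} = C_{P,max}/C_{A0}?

0.154

Evaluating C_P at t_opt = ln(k₂/k₁)/(k₂−k₁) gives C_{P,max}/C_{A0} = (k₁/k₂)^[k₂/(k₂−k₁)].
= (0.874/3.60)^(3.60/(3.60−0.874)) = (0.2428)^(1.321) = 0.1542.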